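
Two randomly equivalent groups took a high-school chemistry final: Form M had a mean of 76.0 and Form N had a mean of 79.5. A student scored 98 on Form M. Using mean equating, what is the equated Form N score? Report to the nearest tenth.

Mean equating: y = x + (M_Y − M_X) = 98 + (79.5 − 76.0) = 101.5

101.5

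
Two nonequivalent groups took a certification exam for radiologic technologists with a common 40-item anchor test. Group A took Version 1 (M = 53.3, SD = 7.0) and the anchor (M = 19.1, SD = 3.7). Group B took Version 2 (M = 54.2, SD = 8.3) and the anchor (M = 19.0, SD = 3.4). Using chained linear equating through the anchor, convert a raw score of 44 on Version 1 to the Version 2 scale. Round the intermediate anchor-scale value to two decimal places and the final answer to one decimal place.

Version 1 → anchor (Group A): v = (3.7/7.0)(44 − 53.3) + 19.1 = 14.18
anchor → Version 2 (Group B): y = (8.3/3.4)(14.18 − 19.0) + 54.2 = 42.4

42.4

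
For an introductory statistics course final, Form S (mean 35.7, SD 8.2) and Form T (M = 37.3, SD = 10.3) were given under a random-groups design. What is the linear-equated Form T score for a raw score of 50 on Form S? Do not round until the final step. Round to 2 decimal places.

Linear equating: y = (SD_Y/SD_X)(x − M_X) + M_Y
y = (10.3/8.2)(50 − 35.7) + 37.3
y = 1.256098 × 14.3 + 37.3 = 17.9622 + 37.3 = 55.26

55.26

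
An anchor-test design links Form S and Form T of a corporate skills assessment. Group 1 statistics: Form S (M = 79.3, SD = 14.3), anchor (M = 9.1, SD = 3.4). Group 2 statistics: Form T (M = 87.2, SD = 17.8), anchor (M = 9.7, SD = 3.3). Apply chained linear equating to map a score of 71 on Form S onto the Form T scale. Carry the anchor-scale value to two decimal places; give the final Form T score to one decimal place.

73.3

Form S → anchor (Group 1): v = (3.4/14.3)(71 − 79.3) + 9.1 = 7.13
anchor → Form T (Group 2): y = (17.8/3.3)(7.13 − 9.7) + 87.2 = 73.3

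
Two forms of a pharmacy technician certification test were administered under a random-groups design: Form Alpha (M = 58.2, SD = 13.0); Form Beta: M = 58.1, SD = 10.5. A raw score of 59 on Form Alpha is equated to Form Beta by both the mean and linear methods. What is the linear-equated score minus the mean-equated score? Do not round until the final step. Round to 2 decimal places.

Mean-equated: 59 + (58.1 − 58.2) = 58.90
Linear-equated: (10.5/13.0)(59 − 58.2) + 58.1 = 58.746
Difference = 58.746 − 58.90 = -0.15

-0.15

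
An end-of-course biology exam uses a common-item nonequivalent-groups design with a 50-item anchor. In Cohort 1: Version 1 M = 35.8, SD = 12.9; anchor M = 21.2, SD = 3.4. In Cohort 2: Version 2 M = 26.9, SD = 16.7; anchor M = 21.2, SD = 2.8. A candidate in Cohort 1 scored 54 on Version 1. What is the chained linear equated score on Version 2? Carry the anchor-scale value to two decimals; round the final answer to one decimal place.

Version 1 → anchor (Cohort 1): v = (3.4/12.9)(54 − 35.8) + 21.2 = 26.00
anchor → Version 2 (Cohort 2): y = (16.7/2.8)(26.00 − 21.2) + 26.9 = 55.5

55.5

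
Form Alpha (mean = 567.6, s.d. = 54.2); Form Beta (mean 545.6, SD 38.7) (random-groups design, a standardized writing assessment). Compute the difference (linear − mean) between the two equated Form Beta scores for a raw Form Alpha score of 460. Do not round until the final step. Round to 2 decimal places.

30.77

Mean-equated: 460 + (545.6 − 567.6) = 438.00
Linear-equated: (38.7/54.2)(460 − 567.6) + 545.6 = 468.771
Difference = 468.771 − 438.00 = 30.77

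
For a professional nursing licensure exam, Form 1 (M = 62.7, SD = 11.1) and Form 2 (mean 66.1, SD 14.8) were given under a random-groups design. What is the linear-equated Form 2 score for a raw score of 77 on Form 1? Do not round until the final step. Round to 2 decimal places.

Linear equating: y = (SD_Y/SD_X)(x − M_X) + M_Y
y = (14.8/11.1)(77 − 62.7) + 66.1
y = 1.333333 × 14.3 + 66.1 = 19.0667 + 66.1 = 85.17

85.17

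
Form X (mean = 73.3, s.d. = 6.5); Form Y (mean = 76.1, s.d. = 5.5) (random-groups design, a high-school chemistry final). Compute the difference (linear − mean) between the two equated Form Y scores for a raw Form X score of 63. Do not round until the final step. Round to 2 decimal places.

Mean-equated: 63 + (76.1 − 73.3) = 65.80
Linear-equated: (5.5/6.5)(63 − 73.3) + 76.1 = 67.385
Difference = 67.385 − 65.80 = 1.58

1.58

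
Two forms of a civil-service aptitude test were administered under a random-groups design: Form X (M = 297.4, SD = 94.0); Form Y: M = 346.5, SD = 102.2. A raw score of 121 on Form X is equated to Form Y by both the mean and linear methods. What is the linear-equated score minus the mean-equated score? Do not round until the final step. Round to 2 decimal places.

Mean-equated: 121 + (346.5 − 297.4) = 170.10
Linear-equated: (102.2/94.0)(121 − 297.4) + 346.5 = 154.712
Difference = 154.712 − 170.10 = -15.39

-15.39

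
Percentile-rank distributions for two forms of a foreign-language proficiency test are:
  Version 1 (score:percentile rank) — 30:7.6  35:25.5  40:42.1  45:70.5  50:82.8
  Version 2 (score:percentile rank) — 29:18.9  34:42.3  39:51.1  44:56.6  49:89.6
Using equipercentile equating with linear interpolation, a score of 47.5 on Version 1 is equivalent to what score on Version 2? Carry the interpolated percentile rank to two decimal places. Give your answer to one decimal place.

PR of 47.5 on Version 1: 70.5 + (47.5 − 45)/(50 − 45) × (82.8 − 70.5) = 76.65
On Version 2, PR 76.65 falls between score 44 (PR 56.6) and 49 (PR 89.6).
Interpolate: 44 + (76.65 − 56.6)/(89.6 − 56.6) × (49 − 44) = 47.0

47.0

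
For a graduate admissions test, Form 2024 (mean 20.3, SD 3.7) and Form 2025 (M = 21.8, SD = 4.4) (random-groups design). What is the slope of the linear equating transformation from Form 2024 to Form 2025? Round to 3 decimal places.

1.189

A = SD_Y / SD_X = 4.4 / 3.7 = 1.189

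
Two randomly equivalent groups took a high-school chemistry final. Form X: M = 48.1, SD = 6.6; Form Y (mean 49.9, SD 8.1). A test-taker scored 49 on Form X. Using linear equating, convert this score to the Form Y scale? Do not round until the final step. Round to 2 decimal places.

51.00

Linear equating: y = (SD_Y/SD_X)(x − M_X) + M_Y
y = (8.1/6.6)(49 − 48.1) + 49.9
y = 1.227273 × 0.9 + 49.9 = 1.1045 + 49.9 = 51.00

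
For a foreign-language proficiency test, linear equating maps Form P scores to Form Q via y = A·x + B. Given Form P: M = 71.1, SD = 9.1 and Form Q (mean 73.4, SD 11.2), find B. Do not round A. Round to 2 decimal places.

-14.11

A = SD_Y / SD_X = 11.2 / 9.1 = 1.230769
B = M_Y − A·M_X = 73.4 − 1.230769 × 71.1 = -14.11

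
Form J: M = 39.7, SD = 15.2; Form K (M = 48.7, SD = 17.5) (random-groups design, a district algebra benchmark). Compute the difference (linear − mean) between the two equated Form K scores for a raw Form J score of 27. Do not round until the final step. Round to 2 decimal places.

Mean-equated: 27 + (48.7 − 39.7) = 36.00
Linear-equated: (17.5/15.2)(27 − 39.7) + 48.7 = 34.078
Difference = 34.078 − 36.00 = -1.92

-1.92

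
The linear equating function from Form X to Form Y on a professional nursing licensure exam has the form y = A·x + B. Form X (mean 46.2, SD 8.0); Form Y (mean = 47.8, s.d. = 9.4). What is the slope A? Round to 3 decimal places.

1.175

A = SD_Y / SD_X = 9.4 / 8.0 = 1.175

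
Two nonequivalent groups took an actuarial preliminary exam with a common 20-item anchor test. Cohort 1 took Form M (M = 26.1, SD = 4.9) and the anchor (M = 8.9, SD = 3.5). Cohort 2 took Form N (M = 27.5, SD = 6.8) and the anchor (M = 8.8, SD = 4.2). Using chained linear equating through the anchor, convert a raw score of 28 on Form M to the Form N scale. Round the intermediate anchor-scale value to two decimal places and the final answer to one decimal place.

Form M → anchor (Cohort 1): v = (3.5/4.9)(28 − 26.1) + 8.9 = 10.26
anchor → Form N (Cohort 2): y = (6.8/4.2)(10.26 − 8.8) + 27.5 = 29.9

29.9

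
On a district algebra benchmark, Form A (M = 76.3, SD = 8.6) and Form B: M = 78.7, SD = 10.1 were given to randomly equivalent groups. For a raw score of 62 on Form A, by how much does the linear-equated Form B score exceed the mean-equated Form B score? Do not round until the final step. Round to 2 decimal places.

Mean-equated: 62 + (78.7 − 76.3) = 64.40
Linear-equated: (10.1/8.6)(62 − 76.3) + 78.7 = 61.906
Difference = 61.906 − 64.40 = -2.49

-2.49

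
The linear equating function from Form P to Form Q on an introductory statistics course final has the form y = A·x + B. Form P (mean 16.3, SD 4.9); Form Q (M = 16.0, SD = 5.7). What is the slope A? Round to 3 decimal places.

A = SD_Y / SD_X = 5.7 / 4.9 = 1.163

1.163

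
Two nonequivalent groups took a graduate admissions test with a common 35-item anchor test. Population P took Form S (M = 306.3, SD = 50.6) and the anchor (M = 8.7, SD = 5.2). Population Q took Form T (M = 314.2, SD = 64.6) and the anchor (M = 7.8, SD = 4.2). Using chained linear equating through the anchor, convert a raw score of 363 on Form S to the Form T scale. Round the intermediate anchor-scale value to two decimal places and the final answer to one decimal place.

417.7

Form S → anchor (Population P): v = (5.2/50.6)(363 − 306.3) + 8.7 = 14.53
anchor → Form T (Population Q): y = (64.6/4.2)(14.53 − 7.8) + 314.2 = 417.7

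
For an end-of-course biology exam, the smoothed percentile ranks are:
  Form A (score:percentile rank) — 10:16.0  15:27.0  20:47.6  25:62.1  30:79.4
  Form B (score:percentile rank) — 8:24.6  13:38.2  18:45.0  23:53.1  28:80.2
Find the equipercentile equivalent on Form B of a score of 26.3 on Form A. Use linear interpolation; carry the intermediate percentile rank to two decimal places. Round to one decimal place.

PR of 26.3 on Form A: 62.1 + (26.3 − 25)/(30 − 25) × (79.4 − 62.1) = 66.60
On Form B, PR 66.60 falls between score 23 (PR 53.1) and 28 (PR 80.2).
Interpolate: 23 + (66.60 − 53.1)/(80.2 − 53.1) × (28 − 23) = 25.5

25.5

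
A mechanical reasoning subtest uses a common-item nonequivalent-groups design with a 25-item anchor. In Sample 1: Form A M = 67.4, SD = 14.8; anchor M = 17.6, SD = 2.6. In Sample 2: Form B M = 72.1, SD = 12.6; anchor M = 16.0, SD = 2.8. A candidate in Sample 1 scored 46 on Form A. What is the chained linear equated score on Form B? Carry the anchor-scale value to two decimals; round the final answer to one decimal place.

Form A → anchor (Sample 1): v = (2.6/14.8)(46 − 67.4) + 17.6 = 13.84
anchor → Form B (Sample 2): y = (12.6/2.8)(13.84 − 16.0) + 72.1 = 62.4

62.4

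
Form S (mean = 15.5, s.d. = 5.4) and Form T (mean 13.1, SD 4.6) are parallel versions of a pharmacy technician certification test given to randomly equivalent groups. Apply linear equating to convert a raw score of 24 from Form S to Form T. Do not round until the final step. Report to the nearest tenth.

Linear equating: y = (SD_Y/SD_X)(x − M_X) + M_Y
y = (4.6/5.4)(24 − 15.5) + 13.1
y = 0.851852 × 8.5 + 13.1 = 7.2407 + 13.1 = 20.3

20.3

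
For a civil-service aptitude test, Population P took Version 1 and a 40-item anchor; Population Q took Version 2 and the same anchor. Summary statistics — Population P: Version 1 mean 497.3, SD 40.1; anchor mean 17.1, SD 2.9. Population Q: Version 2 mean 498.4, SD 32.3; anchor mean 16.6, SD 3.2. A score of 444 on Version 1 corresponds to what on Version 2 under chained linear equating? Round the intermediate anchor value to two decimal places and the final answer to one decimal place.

Version 1 → anchor (Population P): v = (2.9/40.1)(444 − 497.3) + 17.1 = 13.25
anchor → Version 2 (Population Q): y = (32.3/3.2)(13.25 − 16.6) + 498.4 = 464.6

464.6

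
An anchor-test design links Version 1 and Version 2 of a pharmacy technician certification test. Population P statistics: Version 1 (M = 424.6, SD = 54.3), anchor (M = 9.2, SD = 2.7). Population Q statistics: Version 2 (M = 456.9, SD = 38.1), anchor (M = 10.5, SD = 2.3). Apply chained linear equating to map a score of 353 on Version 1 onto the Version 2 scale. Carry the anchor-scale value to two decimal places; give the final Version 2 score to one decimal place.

376.4

Version 1 → anchor (Population P): v = (2.7/54.3)(353 − 424.6) + 9.2 = 5.64
anchor → Version 2 (Population Q): y = (38.1/2.3)(5.64 − 10.5) + 456.9 = 376.4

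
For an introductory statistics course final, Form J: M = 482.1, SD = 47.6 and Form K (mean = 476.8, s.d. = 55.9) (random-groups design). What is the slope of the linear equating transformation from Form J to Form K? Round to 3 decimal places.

1.174

A = SD_Y / SD_X = 55.9 / 47.6 = 1.174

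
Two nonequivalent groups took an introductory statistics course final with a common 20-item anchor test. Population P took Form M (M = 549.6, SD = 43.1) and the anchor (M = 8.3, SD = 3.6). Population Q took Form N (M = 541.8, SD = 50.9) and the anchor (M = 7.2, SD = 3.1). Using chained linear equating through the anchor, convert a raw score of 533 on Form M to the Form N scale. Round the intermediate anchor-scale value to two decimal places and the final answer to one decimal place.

537.0

Form M → anchor (Population P): v = (3.6/43.1)(533 − 549.6) + 8.3 = 6.91
anchor → Form N (Population Q): y = (50.9/3.1)(6.91 − 7.2) + 541.8 = 537.0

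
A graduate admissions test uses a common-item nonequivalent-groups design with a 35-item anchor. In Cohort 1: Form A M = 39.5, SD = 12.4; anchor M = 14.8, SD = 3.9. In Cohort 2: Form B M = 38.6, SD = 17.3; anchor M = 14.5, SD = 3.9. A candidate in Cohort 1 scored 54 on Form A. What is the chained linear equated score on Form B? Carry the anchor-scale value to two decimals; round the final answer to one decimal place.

Form A → anchor (Cohort 1): v = (3.9/12.4)(54 − 39.5) + 14.8 = 19.36
anchor → Form B (Cohort 2): y = (17.3/3.9)(19.36 − 14.5) + 38.6 = 60.2

60.2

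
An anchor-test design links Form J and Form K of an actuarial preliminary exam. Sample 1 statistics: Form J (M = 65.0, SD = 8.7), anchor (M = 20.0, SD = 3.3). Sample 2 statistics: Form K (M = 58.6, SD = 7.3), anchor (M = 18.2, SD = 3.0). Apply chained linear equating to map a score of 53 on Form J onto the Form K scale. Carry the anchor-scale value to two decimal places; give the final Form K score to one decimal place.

51.9

Form J → anchor (Sample 1): v = (3.3/8.7)(53 − 65.0) + 20.0 = 15.45
anchor → Form K (Sample 2): y = (7.3/3.0)(15.45 − 18.2) + 58.6 = 51.9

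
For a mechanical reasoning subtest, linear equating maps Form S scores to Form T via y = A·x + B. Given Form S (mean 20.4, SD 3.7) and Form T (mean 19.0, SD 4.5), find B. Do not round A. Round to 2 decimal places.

A = SD_Y / SD_X = 4.5 / 3.7 = 1.216216
B = M_Y − A·M_X = 19.0 − 1.216216 × 20.4 = -5.81

-5.81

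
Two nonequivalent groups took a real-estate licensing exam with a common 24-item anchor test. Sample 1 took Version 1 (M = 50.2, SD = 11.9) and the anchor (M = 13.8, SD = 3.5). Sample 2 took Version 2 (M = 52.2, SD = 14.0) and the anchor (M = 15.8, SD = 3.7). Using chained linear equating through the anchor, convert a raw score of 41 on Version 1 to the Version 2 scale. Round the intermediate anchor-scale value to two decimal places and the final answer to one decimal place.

Version 1 → anchor (Sample 1): v = (3.5/11.9)(41 − 50.2) + 13.8 = 11.09
anchor → Version 2 (Sample 2): y = (14.0/3.7)(11.09 − 15.8) + 52.2 = 34.4

34.4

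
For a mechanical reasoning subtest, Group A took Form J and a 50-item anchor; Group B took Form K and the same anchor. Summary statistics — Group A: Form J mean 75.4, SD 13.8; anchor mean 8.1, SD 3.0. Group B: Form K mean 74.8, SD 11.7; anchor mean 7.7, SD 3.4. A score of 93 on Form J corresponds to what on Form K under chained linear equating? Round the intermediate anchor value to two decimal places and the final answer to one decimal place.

Form J → anchor (Group A): v = (3.0/13.8)(93 − 75.4) + 8.1 = 11.93
anchor → Form K (Group B): y = (11.7/3.4)(11.93 − 7.7) + 74.8 = 89.4

89.4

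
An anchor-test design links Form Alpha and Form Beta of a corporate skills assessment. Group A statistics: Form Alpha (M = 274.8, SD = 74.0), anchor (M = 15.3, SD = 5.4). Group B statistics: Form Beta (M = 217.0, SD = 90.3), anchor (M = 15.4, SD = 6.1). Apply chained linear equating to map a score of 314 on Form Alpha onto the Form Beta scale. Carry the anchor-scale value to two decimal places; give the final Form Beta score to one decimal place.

257.9

Form Alpha → anchor (Group A): v = (5.4/74.0)(314 − 274.8) + 15.3 = 18.16
anchor → Form Beta (Group B): y = (90.3/6.1)(18.16 − 15.4) + 217.0 = 257.9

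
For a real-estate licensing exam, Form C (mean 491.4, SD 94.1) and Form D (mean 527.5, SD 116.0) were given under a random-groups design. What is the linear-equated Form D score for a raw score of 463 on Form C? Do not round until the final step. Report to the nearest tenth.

Linear equating: y = (SD_Y/SD_X)(x − M_X) + M_Y
y = (116.0/94.1)(463 − 491.4) + 527.5
y = 1.232731 × -28.4 + 527.5 = -35.0096 + 527.5 = 492.5

492.5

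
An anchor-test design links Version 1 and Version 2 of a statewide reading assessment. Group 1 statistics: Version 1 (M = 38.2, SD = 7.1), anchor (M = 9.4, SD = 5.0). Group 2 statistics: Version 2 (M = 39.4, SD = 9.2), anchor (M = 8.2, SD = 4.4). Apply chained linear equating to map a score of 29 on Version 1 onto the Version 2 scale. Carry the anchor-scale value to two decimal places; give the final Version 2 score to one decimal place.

28.4

Version 1 → anchor (Group 1): v = (5.0/7.1)(29 − 38.2) + 9.4 = 2.92
anchor → Version 2 (Group 2): y = (9.2/4.4)(2.92 − 8.2) + 39.4 = 28.4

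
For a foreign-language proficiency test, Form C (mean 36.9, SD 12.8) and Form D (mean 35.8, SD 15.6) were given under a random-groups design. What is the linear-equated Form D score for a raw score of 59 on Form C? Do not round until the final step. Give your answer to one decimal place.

62.7

Linear equating: y = (SD_Y/SD_X)(x − M_X) + M_Y
y = (15.6/12.8)(59 − 36.9) + 35.8
y = 1.218750 × 22.1 + 35.8 = 26.9344 + 35.8 = 62.7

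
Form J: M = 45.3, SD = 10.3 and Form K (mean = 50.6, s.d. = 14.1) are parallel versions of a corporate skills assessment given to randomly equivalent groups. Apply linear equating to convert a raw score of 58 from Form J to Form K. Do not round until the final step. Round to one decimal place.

Linear equating: y = (SD_Y/SD_X)(x − M_X) + M_Y
y = (14.1/10.3)(58 − 45.3) + 50.6
y = 1.368932 × 12.7 + 50.6 = 17.3854 + 50.6 = 68.0

68.0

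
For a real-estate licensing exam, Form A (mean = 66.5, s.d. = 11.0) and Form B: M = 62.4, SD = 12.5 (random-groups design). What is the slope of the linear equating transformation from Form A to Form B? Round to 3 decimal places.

A = SD_Y / SD_X = 12.5 / 11.0 = 1.136

1.136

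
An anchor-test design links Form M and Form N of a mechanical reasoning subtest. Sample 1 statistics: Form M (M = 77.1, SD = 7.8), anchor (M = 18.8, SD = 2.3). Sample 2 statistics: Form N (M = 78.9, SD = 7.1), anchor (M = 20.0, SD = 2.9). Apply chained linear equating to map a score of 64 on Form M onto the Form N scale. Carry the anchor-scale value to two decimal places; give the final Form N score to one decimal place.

Form M → anchor (Sample 1): v = (2.3/7.8)(64 − 77.1) + 18.8 = 14.94
anchor → Form N (Sample 2): y = (7.1/2.9)(14.94 − 20.0) + 78.9 = 66.5

66.5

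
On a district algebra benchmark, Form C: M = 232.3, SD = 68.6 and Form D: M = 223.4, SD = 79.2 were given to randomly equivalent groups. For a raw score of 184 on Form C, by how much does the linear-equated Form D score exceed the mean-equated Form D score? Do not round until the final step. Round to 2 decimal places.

Mean-equated: 184 + (223.4 − 232.3) = 175.10
Linear-equated: (79.2/68.6)(184 − 232.3) + 223.4 = 167.637
Difference = 167.637 − 175.10 = -7.46

-7.46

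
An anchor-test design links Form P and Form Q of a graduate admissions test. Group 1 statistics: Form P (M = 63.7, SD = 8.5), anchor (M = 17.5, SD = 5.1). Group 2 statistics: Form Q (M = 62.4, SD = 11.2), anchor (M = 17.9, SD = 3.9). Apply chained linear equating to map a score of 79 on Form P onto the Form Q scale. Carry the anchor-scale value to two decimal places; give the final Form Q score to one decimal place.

87.6

Form P → anchor (Group 1): v = (5.1/8.5)(79 − 63.7) + 17.5 = 26.68
anchor → Form Q (Group 2): y = (11.2/3.9)(26.68 − 17.9) + 62.4 = 87.6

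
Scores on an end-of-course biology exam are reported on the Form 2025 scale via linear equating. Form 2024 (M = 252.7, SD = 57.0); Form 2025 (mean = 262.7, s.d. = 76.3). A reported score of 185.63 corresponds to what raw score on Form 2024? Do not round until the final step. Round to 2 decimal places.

195.12

Invert y = (SD_Y/SD_X)(x − M_X) + M_Y:
x = (SD_X/SD_Y)(y − M_Y) + M_X = (57.0/76.3)(185.63 − 262.7) + 252.7
x = 0.747051 × -77.070 + 252.7 = 195.12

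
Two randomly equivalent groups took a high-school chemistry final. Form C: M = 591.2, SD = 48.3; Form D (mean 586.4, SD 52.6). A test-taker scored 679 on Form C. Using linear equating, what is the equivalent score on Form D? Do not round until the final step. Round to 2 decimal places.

682.02

Linear equating: y = (SD_Y/SD_X)(x − M_X) + M_Y
y = (52.6/48.3)(679 − 591.2) + 586.4
y = 1.089027 × 87.8 + 586.4 = 95.6166 + 586.4 = 682.02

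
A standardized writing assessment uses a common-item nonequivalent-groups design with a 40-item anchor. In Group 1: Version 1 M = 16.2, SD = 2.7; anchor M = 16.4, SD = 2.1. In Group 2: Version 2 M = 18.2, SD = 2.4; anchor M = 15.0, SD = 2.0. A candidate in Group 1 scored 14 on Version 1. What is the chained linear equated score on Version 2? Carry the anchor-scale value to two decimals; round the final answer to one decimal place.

17.8

Version 1 → anchor (Group 1): v = (2.1/2.7)(14 − 16.2) + 16.4 = 14.69
anchor → Version 2 (Group 2): y = (2.4/2.0)(14.69 − 15.0) + 18.2 = 17.8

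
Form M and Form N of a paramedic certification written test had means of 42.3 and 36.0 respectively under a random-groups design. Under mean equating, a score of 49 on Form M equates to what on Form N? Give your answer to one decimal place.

42.7

Mean equating: y = x + (M_Y − M_X) = 49 + (36.0 − 42.3) = 42.7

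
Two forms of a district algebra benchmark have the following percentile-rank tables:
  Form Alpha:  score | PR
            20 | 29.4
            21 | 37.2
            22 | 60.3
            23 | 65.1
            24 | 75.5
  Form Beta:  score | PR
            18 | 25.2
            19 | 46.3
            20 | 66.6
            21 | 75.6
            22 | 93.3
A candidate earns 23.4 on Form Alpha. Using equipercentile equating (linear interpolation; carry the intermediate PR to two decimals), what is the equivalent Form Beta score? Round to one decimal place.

PR of 23.4 on Form Alpha: 65.1 + (23.4 − 23)/(24 − 23) × (75.5 − 65.1) = 69.26
On Form Beta, PR 69.26 falls between score 20 (PR 66.6) and 21 (PR 75.6).
Interpolate: 20 + (69.26 − 66.6)/(75.6 − 66.6) × (21 − 20) = 20.3

20.3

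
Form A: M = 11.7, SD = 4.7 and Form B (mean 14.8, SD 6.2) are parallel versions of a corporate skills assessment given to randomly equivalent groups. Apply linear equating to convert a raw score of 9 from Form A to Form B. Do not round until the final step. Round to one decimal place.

Linear equating: y = (SD_Y/SD_X)(x − M_X) + M_Y
y = (6.2/4.7)(9 − 11.7) + 14.8
y = 1.319149 × -2.7 + 14.8 = -3.5617 + 14.8 = 11.2

11.2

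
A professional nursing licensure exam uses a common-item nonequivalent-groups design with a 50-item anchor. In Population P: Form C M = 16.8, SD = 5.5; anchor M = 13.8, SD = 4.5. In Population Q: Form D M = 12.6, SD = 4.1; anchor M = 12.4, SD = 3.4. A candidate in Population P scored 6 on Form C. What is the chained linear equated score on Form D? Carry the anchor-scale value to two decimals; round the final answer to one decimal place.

Form C → anchor (Population P): v = (4.5/5.5)(6 − 16.8) + 13.8 = 4.96
anchor → Form D (Population Q): y = (4.1/3.4)(4.96 − 12.4) + 12.6 = 3.6

3.6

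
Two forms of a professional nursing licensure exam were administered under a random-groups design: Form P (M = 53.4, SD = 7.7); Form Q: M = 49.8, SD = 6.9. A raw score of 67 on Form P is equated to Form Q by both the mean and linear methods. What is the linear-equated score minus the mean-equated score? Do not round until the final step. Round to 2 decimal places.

-1.41

Mean-equated: 67 + (49.8 − 53.4) = 63.40
Linear-equated: (6.9/7.7)(67 − 53.4) + 49.8 = 61.987
Difference = 61.987 − 63.40 = -1.41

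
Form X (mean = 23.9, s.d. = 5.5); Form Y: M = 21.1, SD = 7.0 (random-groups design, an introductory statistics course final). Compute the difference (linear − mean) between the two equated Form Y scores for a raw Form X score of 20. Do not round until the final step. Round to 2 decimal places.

Mean-equated: 20 + (21.1 − 23.9) = 17.20
Linear-equated: (7.0/5.5)(20 − 23.9) + 21.1 = 16.136
Difference = 16.136 − 17.20 = -1.06

-1.06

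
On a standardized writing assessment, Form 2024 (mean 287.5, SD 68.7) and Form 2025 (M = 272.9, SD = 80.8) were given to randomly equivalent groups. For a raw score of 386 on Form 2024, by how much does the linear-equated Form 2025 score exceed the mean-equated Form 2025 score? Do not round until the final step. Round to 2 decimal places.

17.35

Mean-equated: 386 + (272.9 − 287.5) = 371.40
Linear-equated: (80.8/68.7)(386 − 287.5) + 272.9 = 388.749
Difference = 388.749 − 371.40 = 17.35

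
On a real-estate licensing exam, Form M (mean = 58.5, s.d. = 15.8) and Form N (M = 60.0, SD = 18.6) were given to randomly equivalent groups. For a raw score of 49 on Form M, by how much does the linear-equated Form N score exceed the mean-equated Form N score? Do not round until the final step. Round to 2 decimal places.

-1.68

Mean-equated: 49 + (60.0 − 58.5) = 50.50
Linear-equated: (18.6/15.8)(49 − 58.5) + 60.0 = 48.816
Difference = 48.816 − 50.50 = -1.68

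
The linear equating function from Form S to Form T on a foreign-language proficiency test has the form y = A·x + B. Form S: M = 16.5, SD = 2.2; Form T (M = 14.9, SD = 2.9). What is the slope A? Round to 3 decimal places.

1.318

A = SD_Y / SD_X = 2.9 / 2.2 = 1.318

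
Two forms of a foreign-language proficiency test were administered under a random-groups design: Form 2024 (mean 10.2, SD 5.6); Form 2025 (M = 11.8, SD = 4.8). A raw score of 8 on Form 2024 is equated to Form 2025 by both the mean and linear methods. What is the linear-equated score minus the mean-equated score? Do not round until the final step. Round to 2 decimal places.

0.31

Mean-equated: 8 + (11.8 − 10.2) = 9.60
Linear-equated: (4.8/5.6)(8 − 10.2) + 11.8 = 9.914
Difference = 9.914 − 9.60 = 0.31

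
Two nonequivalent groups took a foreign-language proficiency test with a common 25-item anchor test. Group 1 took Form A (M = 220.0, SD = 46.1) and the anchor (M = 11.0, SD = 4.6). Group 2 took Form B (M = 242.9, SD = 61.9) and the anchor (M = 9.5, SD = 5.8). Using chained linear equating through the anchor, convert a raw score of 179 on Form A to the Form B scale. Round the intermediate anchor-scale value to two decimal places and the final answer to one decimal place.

215.3

Form A → anchor (Group 1): v = (4.6/46.1)(179 − 220.0) + 11.0 = 6.91
anchor → Form B (Group 2): y = (61.9/5.8)(6.91 − 9.5) + 242.9 = 215.3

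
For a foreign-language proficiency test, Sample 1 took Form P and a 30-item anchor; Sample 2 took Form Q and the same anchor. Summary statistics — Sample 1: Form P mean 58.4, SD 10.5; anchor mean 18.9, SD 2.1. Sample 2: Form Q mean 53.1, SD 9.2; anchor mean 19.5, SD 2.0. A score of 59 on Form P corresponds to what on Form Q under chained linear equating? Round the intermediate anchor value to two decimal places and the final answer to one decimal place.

Form P → anchor (Sample 1): v = (2.1/10.5)(59 − 58.4) + 18.9 = 19.02
anchor → Form Q (Sample 2): y = (9.2/2.0)(19.02 − 19.5) + 53.1 = 50.9

50.9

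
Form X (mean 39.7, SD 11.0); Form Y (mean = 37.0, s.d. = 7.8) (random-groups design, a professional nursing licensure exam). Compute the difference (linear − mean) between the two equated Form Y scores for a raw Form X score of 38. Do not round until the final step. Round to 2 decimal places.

0.49

Mean-equated: 38 + (37.0 − 39.7) = 35.30
Linear-equated: (7.8/11.0)(38 − 39.7) + 37.0 = 35.795
Difference = 35.795 − 35.30 = 0.49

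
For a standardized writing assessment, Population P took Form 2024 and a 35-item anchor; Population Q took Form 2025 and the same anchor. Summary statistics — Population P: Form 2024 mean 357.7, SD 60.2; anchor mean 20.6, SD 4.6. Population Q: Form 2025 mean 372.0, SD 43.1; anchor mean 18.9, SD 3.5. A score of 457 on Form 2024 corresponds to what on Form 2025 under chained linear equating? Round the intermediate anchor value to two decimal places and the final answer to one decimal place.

Form 2024 → anchor (Population P): v = (4.6/60.2)(457 − 357.7) + 20.6 = 28.19
anchor → Form 2025 (Population Q): y = (43.1/3.5)(28.19 − 18.9) + 372.0 = 486.4

486.4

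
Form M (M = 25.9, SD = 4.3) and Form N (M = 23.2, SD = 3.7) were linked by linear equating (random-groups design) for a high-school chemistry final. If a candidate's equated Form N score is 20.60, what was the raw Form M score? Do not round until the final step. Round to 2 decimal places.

22.88

Invert y = (SD_Y/SD_X)(x − M_X) + M_Y:
x = (SD_X/SD_Y)(y − M_Y) + M_X = (4.3/3.7)(20.60 − 23.2) + 25.9
x = 1.162162 × -2.600 + 25.9 = 22.88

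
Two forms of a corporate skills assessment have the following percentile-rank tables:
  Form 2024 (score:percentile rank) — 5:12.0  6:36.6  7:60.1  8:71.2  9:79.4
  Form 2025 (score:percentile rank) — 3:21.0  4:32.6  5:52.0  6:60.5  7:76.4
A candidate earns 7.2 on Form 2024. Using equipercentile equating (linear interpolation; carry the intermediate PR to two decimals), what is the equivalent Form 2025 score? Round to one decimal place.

PR of 7.2 on Form 2024: 60.1 + (7.2 − 7)/(8 − 7) × (71.2 − 60.1) = 62.32
On Form 2025, PR 62.32 falls between score 6 (PR 60.5) and 7 (PR 76.4).
Interpolate: 6 + (62.32 − 60.5)/(76.4 − 60.5) × (7 − 6) = 6.1

6.1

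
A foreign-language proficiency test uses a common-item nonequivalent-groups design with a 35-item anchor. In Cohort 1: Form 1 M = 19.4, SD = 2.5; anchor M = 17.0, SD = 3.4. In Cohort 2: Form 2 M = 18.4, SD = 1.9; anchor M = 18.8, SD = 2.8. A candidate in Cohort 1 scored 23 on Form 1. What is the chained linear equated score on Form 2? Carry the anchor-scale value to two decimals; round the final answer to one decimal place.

20.5

Form 1 → anchor (Cohort 1): v = (3.4/2.5)(23 − 19.4) + 17.0 = 21.90
anchor → Form 2 (Cohort 2): y = (1.9/2.8)(21.90 − 18.8) + 18.4 = 20.5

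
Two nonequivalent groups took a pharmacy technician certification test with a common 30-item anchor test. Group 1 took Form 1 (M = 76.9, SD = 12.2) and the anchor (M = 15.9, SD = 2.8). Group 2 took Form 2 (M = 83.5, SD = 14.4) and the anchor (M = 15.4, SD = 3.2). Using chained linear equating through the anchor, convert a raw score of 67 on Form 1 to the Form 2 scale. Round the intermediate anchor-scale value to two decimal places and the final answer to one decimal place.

Form 1 → anchor (Group 1): v = (2.8/12.2)(67 − 76.9) + 15.9 = 13.63
anchor → Form 2 (Group 2): y = (14.4/3.2)(13.63 − 15.4) + 83.5 = 75.5

75.5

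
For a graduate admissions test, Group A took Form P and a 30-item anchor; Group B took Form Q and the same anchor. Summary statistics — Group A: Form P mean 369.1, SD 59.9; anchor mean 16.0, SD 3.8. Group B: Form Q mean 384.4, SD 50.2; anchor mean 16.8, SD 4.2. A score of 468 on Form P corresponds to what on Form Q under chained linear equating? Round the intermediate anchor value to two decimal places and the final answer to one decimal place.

449.8

Form P → anchor (Group A): v = (3.8/59.9)(468 − 369.1) + 16.0 = 22.27
anchor → Form Q (Group B): y = (50.2/4.2)(22.27 − 16.8) + 384.4 = 449.8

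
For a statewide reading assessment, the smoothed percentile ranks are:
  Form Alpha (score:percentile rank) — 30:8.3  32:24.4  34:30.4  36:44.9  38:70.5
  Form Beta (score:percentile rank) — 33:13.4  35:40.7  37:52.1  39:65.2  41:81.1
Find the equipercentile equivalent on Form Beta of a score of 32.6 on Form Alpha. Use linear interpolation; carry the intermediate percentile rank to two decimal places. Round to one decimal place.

PR of 32.6 on Form Alpha: 24.4 + (32.6 − 32)/(34 − 32) × (30.4 − 24.4) = 26.20
On Form Beta, PR 26.20 falls between score 33 (PR 13.4) and 35 (PR 40.7).
Interpolate: 33 + (26.20 − 13.4)/(40.7 − 13.4) × (35 − 33) = 33.9

33.9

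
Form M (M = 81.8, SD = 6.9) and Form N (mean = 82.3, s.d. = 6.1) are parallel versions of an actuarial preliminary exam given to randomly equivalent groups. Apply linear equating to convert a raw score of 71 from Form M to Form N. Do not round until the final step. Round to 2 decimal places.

Linear equating: y = (SD_Y/SD_X)(x − M_X) + M_Y
y = (6.1/6.9)(71 − 81.8) + 82.3
y = 0.884058 × -10.8 + 82.3 = -9.5478 + 82.3 = 72.75

72.75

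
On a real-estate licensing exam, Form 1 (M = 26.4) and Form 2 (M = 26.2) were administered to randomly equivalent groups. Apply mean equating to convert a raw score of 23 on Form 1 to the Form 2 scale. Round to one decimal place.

Mean equating: y = x + (M_Y − M_X) = 23 + (26.2 − 26.4) = 22.8

22.8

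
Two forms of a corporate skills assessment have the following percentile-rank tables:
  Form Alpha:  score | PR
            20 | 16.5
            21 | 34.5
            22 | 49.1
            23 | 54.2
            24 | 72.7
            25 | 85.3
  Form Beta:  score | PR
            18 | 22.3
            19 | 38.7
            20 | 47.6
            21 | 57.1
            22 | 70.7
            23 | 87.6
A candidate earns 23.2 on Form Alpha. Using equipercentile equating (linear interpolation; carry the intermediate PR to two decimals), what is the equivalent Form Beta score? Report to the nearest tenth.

21.1

PR of 23.2 on Form Alpha: 54.2 + (23.2 − 23)/(24 − 23) × (72.7 − 54.2) = 57.90
On Form Beta, PR 57.90 falls between score 21 (PR 57.1) and 22 (PR 70.7).
Interpolate: 21 + (57.90 − 57.1)/(70.7 − 57.1) × (22 − 21) = 21.1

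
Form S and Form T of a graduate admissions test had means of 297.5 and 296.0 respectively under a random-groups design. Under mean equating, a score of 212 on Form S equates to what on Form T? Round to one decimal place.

Mean equating: y = x + (M_Y − M_X) = 212 + (296.0 − 297.5) = 210.5

210.5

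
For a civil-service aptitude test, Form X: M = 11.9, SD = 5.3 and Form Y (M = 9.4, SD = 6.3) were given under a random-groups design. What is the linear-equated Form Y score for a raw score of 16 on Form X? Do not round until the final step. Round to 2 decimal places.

14.27

Linear equating: y = (SD_Y/SD_X)(x − M_X) + M_Y
y = (6.3/5.3)(16 − 11.9) + 9.4
y = 1.188679 × 4.1 + 9.4 = 4.8736 + 9.4 = 14.27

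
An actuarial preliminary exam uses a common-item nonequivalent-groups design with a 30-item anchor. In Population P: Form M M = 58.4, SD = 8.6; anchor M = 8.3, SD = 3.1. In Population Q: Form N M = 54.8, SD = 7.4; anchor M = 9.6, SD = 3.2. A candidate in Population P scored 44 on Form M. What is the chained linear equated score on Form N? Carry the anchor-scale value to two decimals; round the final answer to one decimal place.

Form M → anchor (Population P): v = (3.1/8.6)(44 − 58.4) + 8.3 = 3.11
anchor → Form N (Population Q): y = (7.4/3.2)(3.11 − 9.6) + 54.8 = 39.8

39.8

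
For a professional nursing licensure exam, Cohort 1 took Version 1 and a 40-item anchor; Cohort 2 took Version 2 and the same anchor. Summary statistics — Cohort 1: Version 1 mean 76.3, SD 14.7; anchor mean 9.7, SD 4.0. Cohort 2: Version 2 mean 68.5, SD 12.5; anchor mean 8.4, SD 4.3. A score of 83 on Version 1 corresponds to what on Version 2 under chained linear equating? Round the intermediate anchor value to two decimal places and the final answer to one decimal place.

77.6

Version 1 → anchor (Cohort 1): v = (4.0/14.7)(83 − 76.3) + 9.7 = 11.52
anchor → Version 2 (Cohort 2): y = (12.5/4.3)(11.52 − 8.4) + 68.5 = 77.6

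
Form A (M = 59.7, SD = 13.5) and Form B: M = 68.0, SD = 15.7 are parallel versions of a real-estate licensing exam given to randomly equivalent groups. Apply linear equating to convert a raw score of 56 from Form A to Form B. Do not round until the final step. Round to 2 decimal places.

63.70

Linear equating: y = (SD_Y/SD_X)(x − M_X) + M_Y
y = (15.7/13.5)(56 − 59.7) + 68.0
y = 1.162963 × -3.7 + 68.0 = -4.3030 + 68.0 = 63.70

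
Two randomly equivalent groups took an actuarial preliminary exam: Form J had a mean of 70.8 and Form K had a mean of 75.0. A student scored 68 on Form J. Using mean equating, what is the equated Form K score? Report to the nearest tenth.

72.2

Mean equating: y = x + (M_Y − M_X) = 68 + (75.0 − 70.8) = 72.2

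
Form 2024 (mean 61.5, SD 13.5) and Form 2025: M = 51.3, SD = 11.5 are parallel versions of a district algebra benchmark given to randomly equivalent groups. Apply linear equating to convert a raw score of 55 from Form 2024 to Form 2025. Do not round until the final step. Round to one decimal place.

Linear equating: y = (SD_Y/SD_X)(x − M_X) + M_Y
y = (11.5/13.5)(55 − 61.5) + 51.3
y = 0.851852 × -6.5 + 51.3 = -5.5370 + 51.3 = 45.8

45.8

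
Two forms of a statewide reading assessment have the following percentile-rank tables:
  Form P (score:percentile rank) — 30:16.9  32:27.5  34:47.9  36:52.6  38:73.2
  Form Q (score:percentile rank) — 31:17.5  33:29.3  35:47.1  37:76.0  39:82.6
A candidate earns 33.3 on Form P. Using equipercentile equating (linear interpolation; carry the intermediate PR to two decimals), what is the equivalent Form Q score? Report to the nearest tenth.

PR of 33.3 on Form P: 27.5 + (33.3 − 32)/(34 − 32) × (47.9 − 27.5) = 40.76
On Form Q, PR 40.76 falls between score 33 (PR 29.3) and 35 (PR 47.1).
Interpolate: 33 + (40.76 − 29.3)/(47.1 − 29.3) × (35 − 33) = 34.3

34.3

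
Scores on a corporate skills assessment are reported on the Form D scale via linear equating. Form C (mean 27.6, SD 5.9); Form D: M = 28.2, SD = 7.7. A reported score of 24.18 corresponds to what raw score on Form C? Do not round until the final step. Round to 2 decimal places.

24.52

Invert y = (SD_Y/SD_X)(x − M_X) + M_Y:
x = (SD_X/SD_Y)(y − M_Y) + M_X = (5.9/7.7)(24.18 − 28.2) + 27.6
x = 0.766234 × -4.020 + 27.6 = 24.52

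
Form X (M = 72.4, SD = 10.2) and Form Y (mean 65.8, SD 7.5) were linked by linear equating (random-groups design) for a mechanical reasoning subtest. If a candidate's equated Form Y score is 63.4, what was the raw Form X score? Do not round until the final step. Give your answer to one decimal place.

69.1

Invert y = (SD_Y/SD_X)(x − M_X) + M_Y:
x = (SD_X/SD_Y)(y − M_Y) + M_X = (10.2/7.5)(63.4 − 65.8) + 72.4
x = 1.360000 × -2.400 + 72.4 = 69.1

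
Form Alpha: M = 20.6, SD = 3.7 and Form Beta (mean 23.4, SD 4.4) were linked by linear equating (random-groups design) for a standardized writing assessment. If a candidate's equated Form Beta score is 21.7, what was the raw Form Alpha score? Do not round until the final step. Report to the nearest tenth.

19.2

Invert y = (SD_Y/SD_X)(x − M_X) + M_Y:
x = (SD_X/SD_Y)(y − M_Y) + M_X = (3.7/4.4)(21.7 − 23.4) + 20.6
x = 0.840909 × -1.700 + 20.6 = 19.2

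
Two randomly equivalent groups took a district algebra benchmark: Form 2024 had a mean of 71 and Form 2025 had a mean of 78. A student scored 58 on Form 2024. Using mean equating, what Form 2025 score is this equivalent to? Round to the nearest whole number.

Mean equating: y = x + (M_Y − M_X) = 58 + (78 − 71) = 65

65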